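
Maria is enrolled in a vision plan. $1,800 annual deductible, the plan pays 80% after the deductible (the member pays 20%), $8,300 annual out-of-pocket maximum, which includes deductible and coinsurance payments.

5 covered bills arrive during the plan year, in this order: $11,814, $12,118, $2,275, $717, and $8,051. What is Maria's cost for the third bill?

$455

Bill 1, $11,814: deductible takes $1,800, $10,014 remains; member's 20% is $2,002.80. Member pays $3,802.80; OOP now $3,802.80.
Bill 2, $12,118: 20% coinsurance on $12,118 = $2,423.60. Member owes $2,423.60 (running OOP $6,226.40).
Bill 3, $2,275: deductible met; 20% of $2,275 = $455. Member owes $455 (running OOP $6,681.40).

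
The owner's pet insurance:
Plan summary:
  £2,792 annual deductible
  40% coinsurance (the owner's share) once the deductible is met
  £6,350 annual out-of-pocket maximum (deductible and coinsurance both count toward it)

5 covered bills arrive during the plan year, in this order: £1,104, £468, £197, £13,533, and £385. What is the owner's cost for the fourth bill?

Claim 1 (£1,104): entire amount goes to the deductible. Owner owes £1,104 (running OOP £1,104).
Claim 2 (£468): all of it applies to the deductible. Owner pays £468; OOP now £1,572.
Claim 3 (£197): entire amount goes to the deductible. Owner owes £197 (running OOP £1,769).
Claim 4 (£13,533): deductible takes £1,023, £12,510 remains; owner's 40% is £5,004. Claim cost before the cap: £1,023 + £5,004 = £6,027. Adding that to £1,769 gives £7,796, past the £6,350 cap; owner pays only £6,350 − £1,769 = £4,581.

£4,581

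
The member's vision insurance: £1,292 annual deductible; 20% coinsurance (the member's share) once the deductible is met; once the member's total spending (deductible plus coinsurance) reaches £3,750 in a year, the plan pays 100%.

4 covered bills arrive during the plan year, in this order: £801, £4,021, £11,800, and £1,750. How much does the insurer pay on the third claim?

£10,048

#1 (£801): entire amount goes to the deductible. Cost to member: £801. OOP to date £801. Insurer: £801 − £801 = £0.
#2 (£4,021): £491 to deductible, leaving £3,530; member's 20% is £706. Cost to member: £1,197. OOP to date £1,998. Plan pays £4,021 − £1,197 = £2,824.
#3 (£11,800): deductible already satisfied, so member's share is 20% × £11,800 = £2,360. OOP would hit £4,358 > £3,750, so the cap limits the member to £3,750 − £1,998 = £1,752. Plan pays £11,800 − £1,752 = £10,048.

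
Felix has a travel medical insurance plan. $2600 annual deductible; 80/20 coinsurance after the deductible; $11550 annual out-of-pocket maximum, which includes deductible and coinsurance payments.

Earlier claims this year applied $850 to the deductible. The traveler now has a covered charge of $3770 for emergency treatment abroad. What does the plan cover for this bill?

$1616

$850 of the $2600 deductible is already met, leaving $1750.
That leaves $3770 − $1750 = $2020 for coinsurance.
Coinsurance: $2020 × 20% = $404.
Traveler responsibility before any cap: $1750 + $404 = $2154.
Total out-of-pocket so far would be $850 + $2154 = $3004, below the $11550 cap — no reduction.
The insurer covers the remainder: $3770 − $2154 = $1616.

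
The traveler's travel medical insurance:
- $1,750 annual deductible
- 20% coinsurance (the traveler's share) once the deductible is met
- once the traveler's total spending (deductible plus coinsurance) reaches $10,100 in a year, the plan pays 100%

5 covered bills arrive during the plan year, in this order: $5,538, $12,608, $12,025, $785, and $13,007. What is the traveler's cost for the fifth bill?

$2,508.80

Bill 1, $5,538: $1,750 to deductible, leaving $3,788; coinsurance $3,788 × 20% = $757.60. Traveler pays $2,507.60; OOP now $2,507.60.
Bill 2, $12,608: deductible met; 20% of $12,608 = $2,521.60. Cost to traveler: $2,521.60. OOP to date $5,029.20.
Bill 3, $12,025: deductible met; 20% of $12,025 = $2,405. Traveler owes $2,405 (running OOP $7,434.20).
Bill 4, $785: deductible met; 20% of $785 = $157. Cost to traveler: $157. OOP to date $7,591.20.
Bill 5, $13,007: deductible met; 20% of $13,007 = $2,601.40. Adding that to $7,591.20 gives $10,192.60, past the $10,100 cap; traveler pays only $10,100 − $7,591.20 = $2,508.80.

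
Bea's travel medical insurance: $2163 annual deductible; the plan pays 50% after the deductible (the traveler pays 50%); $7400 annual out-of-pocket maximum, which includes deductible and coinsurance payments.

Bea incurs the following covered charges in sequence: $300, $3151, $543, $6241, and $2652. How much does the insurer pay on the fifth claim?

Claim 1 — $300: all of it applies to the deductible. Cost to traveler: $300. OOP to date $300. Plan pays $300 − $300 = $0.
Claim 2 — $3151: $1863 finishes the deductible; $1288 goes to coinsurance; coinsurance $1288 × 50% = $644. Traveler owes $2507 (running OOP $2807). Insurer: $3151 − $2507 = $644.
Claim 3 — $543: deductible already satisfied, so traveler's share is 50% × $543 = $271.50. Traveler pays $271.50; OOP now $3078.50. Plan pays $543 − $271.50 = $271.50.
Claim 4 — $6241: deductible already satisfied, so traveler's share is 50% × $6241 = $3120.50. Traveler owes $3120.50 (running OOP $6199). Plan pays $6241 − $3120.50 = $3120.50.
Claim 5 — $2652: deductible met; 50% of $2652 = $1326. OOP would hit $7525 > $7400, so the cap limits the traveler to $7400 − $6199 = $1201. Plan pays $2652 − $1201 = $1451.

$1451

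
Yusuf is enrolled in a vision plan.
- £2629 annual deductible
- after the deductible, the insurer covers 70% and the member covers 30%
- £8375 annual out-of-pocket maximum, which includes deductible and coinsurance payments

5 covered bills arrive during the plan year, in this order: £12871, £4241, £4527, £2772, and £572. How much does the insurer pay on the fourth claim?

£2729

Claim 1 (£12871): deductible takes £2629, £10242 remains; 30% of £10242 = £3072.60. Cost to member: £5701.60. OOP to date £5701.60. Plan pays £12871 − £5701.60 = £7169.40.
Claim 2 (£4241): 30% coinsurance on £4241 = £1272.30. Member owes £1272.30 (running OOP £6973.90). Insurer: £4241 − £1272.30 = £2968.70.
Claim 3 (£4527): deductible already satisfied, so member's share is 30% × £4527 = £1358.10. Member owes £1358.10 (running OOP £8332). Insurer: £4527 − £1358.10 = £3168.90.
Claim 4 (£2772): 30% coinsurance on £2772 = £831.60. Adding that to £8332 gives £9163.60, past the £8375 cap; member pays only £8375 − £8332 = £43. Insurer: £2772 − £43 = £2729.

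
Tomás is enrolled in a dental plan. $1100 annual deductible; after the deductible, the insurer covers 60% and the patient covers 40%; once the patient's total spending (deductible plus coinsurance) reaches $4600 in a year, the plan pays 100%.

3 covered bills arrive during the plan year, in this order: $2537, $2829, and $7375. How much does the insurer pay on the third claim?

Claim 1 — $2537: $1100 to deductible, leaving $1437; 40% of $1437 = $574.80. Patient owes $1674.80 (running OOP $1674.80). Plan pays $2537 − $1674.80 = $862.20.
Claim 2 — $2829: deductible already satisfied, so patient's share is 40% × $2829 = $1131.60. Patient owes $1131.60 (running OOP $2806.40). Insurer: $2829 − $1131.60 = $1697.40.
Claim 3 — $7375: deductible already satisfied, so patient's share is 40% × $7375 = $2950. Adding that to $2806.40 gives $5756.40, past the $4600 cap; patient pays only $4600 − $2806.40 = $1793.60. Insurer: $7375 − $1793.60 = $5581.40.

$5581.40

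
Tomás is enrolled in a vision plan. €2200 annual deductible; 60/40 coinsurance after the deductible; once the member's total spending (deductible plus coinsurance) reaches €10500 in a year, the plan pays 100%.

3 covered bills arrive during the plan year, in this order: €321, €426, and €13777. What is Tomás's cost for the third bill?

#1 (€321): all of it applies to the deductible. Member owes €321 (running OOP €321).
#2 (€426): entire amount goes to the deductible. Cost to member: €426. OOP to date €747.
#3 (€13777): deductible takes €1453, €12324 remains; coinsurance €12324 × 40% = €4929.60. Cost to member: €6382.60. OOP to date €7129.60.

€6382.60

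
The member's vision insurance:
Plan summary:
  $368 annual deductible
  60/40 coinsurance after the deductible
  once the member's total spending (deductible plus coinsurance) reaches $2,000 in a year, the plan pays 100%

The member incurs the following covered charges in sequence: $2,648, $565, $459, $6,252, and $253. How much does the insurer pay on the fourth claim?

Claim 1 — $2,648: deductible takes $368, $2,280 remains; 40% of $2,280 = $912. Member pays $1,280; OOP now $1,280. Plan pays $2,648 − $1,280 = $1,368.
Claim 2 — $565: deductible already satisfied, so member's share is 40% × $565 = $226. Cost to member: $226. OOP to date $1,506. Insurer: $565 − $226 = $339.
Claim 3 — $459: deductible already satisfied, so member's share is 40% × $459 = $183.60. Member pays $183.60; OOP now $1,689.60. Insurer: $459 − $183.60 = $275.40.
Claim 4 — $6,252: 40% coinsurance on $6,252 = $2,500.80. OOP would hit $4,190.40 > $2,000, so the cap limits the member to $2,000 − $1,689.60 = $310.40. Plan pays $6,252 − $310.40 = $5,941.60.

$5,941.60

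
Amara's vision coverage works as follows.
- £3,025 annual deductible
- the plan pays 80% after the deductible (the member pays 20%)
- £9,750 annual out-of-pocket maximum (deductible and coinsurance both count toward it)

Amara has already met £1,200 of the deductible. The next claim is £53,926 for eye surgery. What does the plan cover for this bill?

£45,376

Remaining deductible: £3,025 − £1,200 = £1,825.
After the £1,825 deductible portion, £53,926 − £1,825 = £52,101 is subject to coinsurance.
Coinsurance: £52,101 × 20% = £10,420.20.
Member responsibility before any cap: £1,825 + £10,420.20 = £12,245.20.
That would bring total out-of-pocket to £13,445.20, past the £9,750 cap. The member is capped at £9,750 − £1,200 = £8,550 on this claim.
The plan picks up £53,926 − £8,550 = £45,376.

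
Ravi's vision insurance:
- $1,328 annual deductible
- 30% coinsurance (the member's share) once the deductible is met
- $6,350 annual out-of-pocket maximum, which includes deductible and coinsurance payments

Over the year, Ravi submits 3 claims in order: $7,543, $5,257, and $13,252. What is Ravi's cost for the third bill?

$1,580.40

#1 ($7,543): $1,328 to deductible, leaving $6,215; 30% of $6,215 = $1,864.50. Member owes $3,192.50 (running OOP $3,192.50).
#2 ($5,257): deductible met; 30% of $5,257 = $1,577.10. Member pays $1,577.10; OOP now $4,769.60.
#3 ($13,252): 30% coinsurance on $13,252 = $3,975.60. Adding that to $4,769.60 gives $8,745.20, past the $6,350 cap; member pays only $6,350 − $4,769.60 = $1,580.40.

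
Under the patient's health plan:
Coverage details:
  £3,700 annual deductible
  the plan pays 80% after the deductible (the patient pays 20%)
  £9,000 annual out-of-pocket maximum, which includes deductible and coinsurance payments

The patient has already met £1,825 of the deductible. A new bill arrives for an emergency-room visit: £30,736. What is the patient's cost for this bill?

£1,825 of the £3,700 deductible is already met, leaving £1,875.
After the £1,875 deductible portion, £30,736 − £1,875 = £28,861 is subject to coinsurance.
Patient's 20% share of £28,861 is £5,772.20.
That puts the patient's cost at £1,875 + £5,772.20 = £7,647.20 before any cap.
Year-to-date out-of-pocket would reach £1,825 + £7,647.20 = £9,472.20, above the £9,000 maximum, so the patient pays only £9,000 − £1,825 = £7,175.

£7,175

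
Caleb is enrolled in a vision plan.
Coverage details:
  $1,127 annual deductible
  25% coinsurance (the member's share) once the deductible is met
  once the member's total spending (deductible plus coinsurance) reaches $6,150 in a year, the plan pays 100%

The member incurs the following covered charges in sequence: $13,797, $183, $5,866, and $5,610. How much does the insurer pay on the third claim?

Bill 1, $13,797: $1,127 to deductible, leaving $12,670; coinsurance $12,670 × 25% = $3,167.50. Cost to member: $4,294.50. OOP to date $4,294.50. Insurer: $13,797 − $4,294.50 = $9,502.50.
Bill 2, $183: deductible met; 25% of $183 = $45.75. Member pays $45.75; OOP now $4,340.25. Plan pays $183 − $45.75 = $137.25.
Bill 3, $5,866: deductible already satisfied, so member's share is 25% × $5,866 = $1,466.50. Member owes $1,466.50 (running OOP $5,806.75). Insurer: $5,866 − $1,466.50 = $4,399.50.

$4,399.50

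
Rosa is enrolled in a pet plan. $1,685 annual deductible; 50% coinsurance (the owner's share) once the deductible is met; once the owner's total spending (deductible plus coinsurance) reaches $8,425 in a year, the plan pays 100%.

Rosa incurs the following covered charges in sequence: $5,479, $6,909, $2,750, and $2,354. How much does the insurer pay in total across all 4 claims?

$9,067

Claim 1 — $5,479: deductible takes $1,685, $3,794 remains; coinsurance $3,794 × 50% = $1,897. Owner owes $3,582 (running OOP $3,582). Insurer: $5,479 − $3,582 = $1,897.
Claim 2 — $6,909: deductible met; 50% of $6,909 = $3,454.50. Owner owes $3,454.50 (running OOP $7,036.50). Insurer: $6,909 − $3,454.50 = $3,454.50.
Claim 3 — $2,750: 50% coinsurance on $2,750 = $1,375. Owner pays $1,375; OOP now $8,411.50. Insurer: $2,750 − $1,375 = $1,375.
Claim 4 — $2,354: deductible met; 50% of $2,354 = $1,177. OOP would hit $9,588.50 > $8,425, so the cap limits the owner to $8,425 − $8,411.50 = $13.50. Insurer: $2,354 − $13.50 = $2,340.50.
Insurer total = bills − owner's total = $17,492 − $8,425 = $9,067.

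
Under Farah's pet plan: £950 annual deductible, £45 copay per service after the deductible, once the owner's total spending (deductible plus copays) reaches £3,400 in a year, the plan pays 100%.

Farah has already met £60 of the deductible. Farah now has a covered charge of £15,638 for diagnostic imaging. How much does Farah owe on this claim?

£935

£60 of the £950 deductible is already met, leaving £890.
After the £890 deductible portion, £15,638 − £890 = £14,748 is subject to the copay.
Copay on this service: £45.
That puts the owner's cost at £890 + £45 = £935 before any cap.
Cumulative spending £60 + £935 = £995 stays under the £3,400 maximum.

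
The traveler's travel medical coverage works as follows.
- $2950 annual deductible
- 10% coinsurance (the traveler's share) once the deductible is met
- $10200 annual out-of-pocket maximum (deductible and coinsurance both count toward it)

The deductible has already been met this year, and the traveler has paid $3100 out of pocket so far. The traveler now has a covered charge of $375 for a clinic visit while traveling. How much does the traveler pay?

$37.50

The deductible is already satisfied, so the full bill goes to coinsurance.
Coinsurance: $375 × 10% = $37.50.
Cumulative spending $3100 + $37.50 = $3137.50 stays under the $10200 maximum.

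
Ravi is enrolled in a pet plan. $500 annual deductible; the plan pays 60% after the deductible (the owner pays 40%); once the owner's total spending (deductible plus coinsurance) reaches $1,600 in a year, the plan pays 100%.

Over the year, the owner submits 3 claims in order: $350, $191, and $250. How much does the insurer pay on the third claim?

#1 ($350): entire amount goes to the deductible. Cost to owner: $350. OOP to date $350. Plan pays $350 − $350 = $0.
#2 ($191): deductible takes $150, $41 remains; 40% of $41 = $16.40. Cost to owner: $166.40. OOP to date $516.40. Insurer: $191 − $166.40 = $24.60.
#3 ($250): deductible met; 40% of $250 = $100. Owner owes $100 (running OOP $616.40). Insurer: $250 − $100 = $150.

$150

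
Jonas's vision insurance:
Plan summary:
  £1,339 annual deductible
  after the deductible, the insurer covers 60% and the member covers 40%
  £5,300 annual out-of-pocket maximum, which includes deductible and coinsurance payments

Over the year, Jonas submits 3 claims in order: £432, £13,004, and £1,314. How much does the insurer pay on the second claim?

Claim 1 (£432): entire amount goes to the deductible. Cost to member: £432. OOP to date £432. Insurer: £432 − £432 = £0.
Claim 2 (£13,004): £907 to deductible, leaving £12,097; 40% of £12,097 = £4,838.80. Together that's £907 + £4,838.80 = £5,745.80. That would push OOP to £6,177.80, over the £5,300 cap, so member pays £5,300 − £432 = £4,868. Plan pays £13,004 − £4,868 = £8,136.

£8,136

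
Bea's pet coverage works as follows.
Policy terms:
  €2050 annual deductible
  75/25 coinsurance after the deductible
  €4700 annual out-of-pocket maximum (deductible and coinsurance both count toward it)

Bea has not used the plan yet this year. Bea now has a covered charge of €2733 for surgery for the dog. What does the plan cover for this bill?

Nothing has been paid toward the €2050 deductible, so the first €2050 of this charge is applied there.
That leaves €2733 − €2050 = €683 for coinsurance.
Coinsurance: €683 × 25% = €170.75.
That puts the owner's cost at €2050 + €170.75 = €2220.75 before any cap.
Year-to-date out-of-pocket becomes €0 + €2220.75 = €2220.75, still under the €4700 maximum, so no cap applies.
The insurer covers the remainder: €2733 − €2220.75 = €512.25.

€512.25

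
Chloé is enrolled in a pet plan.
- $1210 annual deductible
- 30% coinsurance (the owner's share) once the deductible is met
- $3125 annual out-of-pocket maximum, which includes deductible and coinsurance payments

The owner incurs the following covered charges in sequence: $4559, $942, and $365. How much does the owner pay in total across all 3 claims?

$2606.80

Claim 1 ($4559): $1210 to deductible, leaving $3349; 30% of $3349 = $1004.70. Owner pays $2214.70; OOP now $2214.70.
Claim 2 ($942): deductible already satisfied, so owner's share is 30% × $942 = $282.60. Cost to owner: $282.60. OOP to date $2497.30.
Claim 3 ($365): deductible met; 30% of $365 = $109.50. Owner pays $109.50; OOP now $2606.80.
Total paid by the owner: $2214.70 + $282.60 + $109.50 = $2606.80.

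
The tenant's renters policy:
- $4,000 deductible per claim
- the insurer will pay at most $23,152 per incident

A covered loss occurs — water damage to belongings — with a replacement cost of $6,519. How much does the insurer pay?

$2,519

Less the $4,000 deductible: $6,519 − $4,000 = $2,519.
$2,519 is within the $23,152 limit, so the insurer pays $2,519.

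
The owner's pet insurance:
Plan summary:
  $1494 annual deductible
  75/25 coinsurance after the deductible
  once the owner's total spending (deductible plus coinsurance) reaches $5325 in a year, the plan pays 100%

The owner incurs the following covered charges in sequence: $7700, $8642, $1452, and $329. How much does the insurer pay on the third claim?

$1333

#1 ($7700): deductible takes $1494, $6206 remains; coinsurance $6206 × 25% = $1551.50. Owner pays $3045.50; OOP now $3045.50. Insurer: $7700 − $3045.50 = $4654.50.
#2 ($8642): deductible already satisfied, so owner's share is 25% × $8642 = $2160.50. Owner owes $2160.50 (running OOP $5206). Plan pays $8642 − $2160.50 = $6481.50.
#3 ($1452): 25% coinsurance on $1452 = $363. OOP would hit $5569 > $5325, so the cap limits the owner to $5325 − $5206 = $119. Insurer: $1452 − $119 = $1333.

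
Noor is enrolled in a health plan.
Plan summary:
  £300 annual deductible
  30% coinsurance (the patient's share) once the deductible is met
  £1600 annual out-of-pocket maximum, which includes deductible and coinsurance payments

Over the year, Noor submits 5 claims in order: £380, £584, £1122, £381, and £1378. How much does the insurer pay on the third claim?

£785.40

#1 (£380): £300 finishes the deductible; £80 goes to coinsurance; patient's 30% is £24. Patient pays £324; OOP now £324. Insurer: £380 − £324 = £56.
#2 (£584): deductible already satisfied, so patient's share is 30% × £584 = £175.20. Patient owes £175.20 (running OOP £499.20). Plan pays £584 − £175.20 = £408.80.
#3 (£1122): deductible met; 30% of £1122 = £336.60. Cost to patient: £336.60. OOP to date £835.80. Insurer: £1122 − £336.60 = £785.40.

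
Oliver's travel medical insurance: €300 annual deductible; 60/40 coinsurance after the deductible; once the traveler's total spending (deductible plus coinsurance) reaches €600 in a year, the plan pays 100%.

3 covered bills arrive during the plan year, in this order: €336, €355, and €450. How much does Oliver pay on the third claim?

€143.60

Claim 1 — €336: deductible takes €300, €36 remains; 40% of €36 = €14.40. Traveler pays €314.40; OOP now €314.40.
Claim 2 — €355: 40% coinsurance on €355 = €142. Cost to traveler: €142. OOP to date €456.40.
Claim 3 — €450: 40% coinsurance on €450 = €180. That would push OOP to €636.40, over the €600 cap, so traveler pays €600 − €456.40 = €143.60.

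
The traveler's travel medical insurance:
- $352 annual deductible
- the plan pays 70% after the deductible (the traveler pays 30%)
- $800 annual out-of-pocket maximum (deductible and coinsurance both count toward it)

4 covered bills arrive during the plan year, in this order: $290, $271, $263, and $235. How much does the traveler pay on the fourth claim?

$70.50

Claim 1 — $290: fully absorbed by the deductible. Traveler owes $290 (running OOP $290).
Claim 2 — $271: $62 to deductible, leaving $209; coinsurance $209 × 30% = $62.70. Cost to traveler: $124.70. OOP to date $414.70.
Claim 3 — $263: deductible already satisfied, so traveler's share is 30% × $263 = $78.90. Traveler pays $78.90; OOP now $493.60.
Claim 4 — $235: 30% coinsurance on $235 = $70.50. Cost to traveler: $70.50. OOP to date $564.10.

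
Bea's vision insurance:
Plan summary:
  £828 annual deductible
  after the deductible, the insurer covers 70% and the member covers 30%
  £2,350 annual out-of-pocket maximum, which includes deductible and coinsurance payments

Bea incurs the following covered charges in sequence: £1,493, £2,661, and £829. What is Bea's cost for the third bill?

Bill 1, £1,493: £828 to deductible, leaving £665; coinsurance £665 × 30% = £199.50. Cost to member: £1,027.50. OOP to date £1,027.50.
Bill 2, £2,661: deductible already satisfied, so member's share is 30% × £2,661 = £798.30. Member pays £798.30; OOP now £1,825.80.
Bill 3, £829: deductible already satisfied, so member's share is 30% × £829 = £248.70. Member pays £248.70; OOP now £2,074.50.

£248.70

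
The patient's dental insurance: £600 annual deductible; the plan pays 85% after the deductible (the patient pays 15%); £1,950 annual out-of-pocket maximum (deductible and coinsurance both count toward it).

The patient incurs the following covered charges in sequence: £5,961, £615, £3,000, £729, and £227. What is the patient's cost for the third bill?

Bill 1, £5,961: £600 finishes the deductible; £5,361 goes to coinsurance; coinsurance £5,361 × 15% = £804.15. Cost to patient: £1,404.15. OOP to date £1,404.15.
Bill 2, £615: deductible met; 15% of £615 = £92.25. Patient owes £92.25 (running OOP £1,496.40).
Bill 3, £3,000: deductible met; 15% of £3,000 = £450. Patient pays £450; OOP now £1,946.40.

£450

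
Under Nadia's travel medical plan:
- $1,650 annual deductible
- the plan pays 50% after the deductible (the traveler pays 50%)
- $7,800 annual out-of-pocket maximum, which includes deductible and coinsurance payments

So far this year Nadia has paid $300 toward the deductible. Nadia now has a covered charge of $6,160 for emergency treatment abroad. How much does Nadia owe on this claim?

$3,755

Remaining deductible: $1,650 − $300 = $1,350.
The remaining $4,810 (= $6,160 − $1,350) moves to coinsurance.
Traveler's 50% share of $4,810 is $2,405.
That puts the traveler's cost at $1,350 + $2,405 = $3,755 before any cap.
Year-to-date out-of-pocket becomes $300 + $3,755 = $4,055, still under the $7,800 maximum, so no cap applies.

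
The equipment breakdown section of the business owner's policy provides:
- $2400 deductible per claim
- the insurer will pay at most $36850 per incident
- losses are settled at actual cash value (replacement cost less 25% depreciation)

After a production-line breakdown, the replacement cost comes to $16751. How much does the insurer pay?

At 25% depreciation, ACV = $16751 − $4187.75 = $12563.25.
After the deductible, $12563.25 − $2400 = $10163.25 remains.
That's under the $36850 cap, so the insurer reimburses the full $10163.25.

$10163.25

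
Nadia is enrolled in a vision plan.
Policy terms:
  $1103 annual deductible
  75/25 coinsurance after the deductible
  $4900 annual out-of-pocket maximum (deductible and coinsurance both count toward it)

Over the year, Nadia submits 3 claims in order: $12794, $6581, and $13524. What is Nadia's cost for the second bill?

$874.25

#1 ($12794): $1103 finishes the deductible; $11691 goes to coinsurance; 25% of $11691 = $2922.75. Member pays $4025.75; OOP now $4025.75.
#2 ($6581): deductible already satisfied, so member's share is 25% × $6581 = $1645.25. That would push OOP to $5671, over the $4900 cap, so member pays $4900 − $4025.75 = $874.25.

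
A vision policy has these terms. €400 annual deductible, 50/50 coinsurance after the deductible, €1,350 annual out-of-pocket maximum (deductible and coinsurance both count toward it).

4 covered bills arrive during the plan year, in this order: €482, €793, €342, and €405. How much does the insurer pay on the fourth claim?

€202.50

#1 (€482): deductible takes €400, €82 remains; coinsurance €82 × 50% = €41. Member owes €441 (running OOP €441). Insurer: €482 − €441 = €41.
#2 (€793): deductible met; 50% of €793 = €396.50. Cost to member: €396.50. OOP to date €837.50. Plan pays €793 − €396.50 = €396.50.
#3 (€342): deductible met; 50% of €342 = €171. Member owes €171 (running OOP €1,008.50). Insurer: €342 − €171 = €171.
#4 (€405): 50% coinsurance on €405 = €202.50. Cost to member: €202.50. OOP to date €1,211. Plan pays €405 − €202.50 = €202.50.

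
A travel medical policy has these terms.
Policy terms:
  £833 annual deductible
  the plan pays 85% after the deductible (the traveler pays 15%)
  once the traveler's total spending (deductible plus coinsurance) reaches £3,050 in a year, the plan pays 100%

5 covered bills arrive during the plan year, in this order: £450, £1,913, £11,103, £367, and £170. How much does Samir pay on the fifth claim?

£25.50

Claim 1 (£450): fully absorbed by the deductible. Traveler owes £450 (running OOP £450).
Claim 2 (£1,913): deductible takes £383, £1,530 remains; 15% of £1,530 = £229.50. Traveler pays £612.50; OOP now £1,062.50.
Claim 3 (£11,103): 15% coinsurance on £11,103 = £1,665.45. Traveler owes £1,665.45 (running OOP £2,727.95).
Claim 4 (£367): 15% coinsurance on £367 = £55.05. Traveler pays £55.05; OOP now £2,783.
Claim 5 (£170): 15% coinsurance on £170 = £25.50. Cost to traveler: £25.50. OOP to date £2,808.50.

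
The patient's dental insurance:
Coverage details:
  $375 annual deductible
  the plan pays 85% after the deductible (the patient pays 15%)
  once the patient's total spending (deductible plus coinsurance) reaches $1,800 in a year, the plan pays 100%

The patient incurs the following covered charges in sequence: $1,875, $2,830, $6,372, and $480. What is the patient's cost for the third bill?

$775.50

Claim 1 — $1,875: $375 finishes the deductible; $1,500 goes to coinsurance; coinsurance $1,500 × 15% = $225. Patient owes $600 (running OOP $600).
Claim 2 — $2,830: 15% coinsurance on $2,830 = $424.50. Patient pays $424.50; OOP now $1,024.50.
Claim 3 — $6,372: deductible already satisfied, so patient's share is 15% × $6,372 = $955.80. That would push OOP to $1,980.30, over the $1,800 cap, so patient pays $1,800 − $1,024.50 = $775.50.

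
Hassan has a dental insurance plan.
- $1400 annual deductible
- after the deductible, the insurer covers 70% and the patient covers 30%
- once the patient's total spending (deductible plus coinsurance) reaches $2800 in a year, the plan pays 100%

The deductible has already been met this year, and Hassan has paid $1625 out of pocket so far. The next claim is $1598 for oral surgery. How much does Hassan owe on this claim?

With the deductible met, the entire $1598 is subject to coinsurance.
Coinsurance: $1598 × 30% = $479.40.
Year-to-date out-of-pocket becomes $1625 + $479.40 = $2104.40, still under the $2800 maximum, so no cap applies.

$479.40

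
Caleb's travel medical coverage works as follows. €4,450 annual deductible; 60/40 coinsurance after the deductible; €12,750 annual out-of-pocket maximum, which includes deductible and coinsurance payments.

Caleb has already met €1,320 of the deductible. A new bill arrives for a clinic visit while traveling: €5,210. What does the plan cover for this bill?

€1,248

Deductible still to meet: €4,450 − €1,320 = €3,130.
The remaining €2,080 (= €5,210 − €3,130) moves to coinsurance.
Coinsurance: €2,080 × 40% = €832.
That puts the traveler's cost at €3,130 + €832 = €3,962 before any cap.
Cumulative spending €1,320 + €3,962 = €5,282 stays under the €12,750 maximum.
The plan picks up €5,210 − €3,962 = €1,248.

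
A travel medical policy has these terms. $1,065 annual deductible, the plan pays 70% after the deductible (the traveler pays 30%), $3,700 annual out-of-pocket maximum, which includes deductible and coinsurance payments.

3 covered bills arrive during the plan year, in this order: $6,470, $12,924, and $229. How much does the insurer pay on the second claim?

Bill 1, $6,470: deductible takes $1,065, $5,405 remains; traveler's 30% is $1,621.50. Traveler owes $2,686.50 (running OOP $2,686.50). Plan pays $6,470 − $2,686.50 = $3,783.50.
Bill 2, $12,924: deductible already satisfied, so traveler's share is 30% × $12,924 = $3,877.20. That would push OOP to $6,563.70, over the $3,700 cap, so traveler pays $3,700 − $2,686.50 = $1,013.50. Plan pays $12,924 − $1,013.50 = $11,910.50.

$11,910.50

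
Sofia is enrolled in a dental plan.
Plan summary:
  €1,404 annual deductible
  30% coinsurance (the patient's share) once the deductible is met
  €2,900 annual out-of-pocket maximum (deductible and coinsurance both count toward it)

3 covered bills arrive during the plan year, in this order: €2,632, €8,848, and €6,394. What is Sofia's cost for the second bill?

€1,127.60

#1 (€2,632): €1,404 to deductible, leaving €1,228; patient's 30% is €368.40. Cost to patient: €1,772.40. OOP to date €1,772.40.
#2 (€8,848): 30% coinsurance on €8,848 = €2,654.40. OOP would hit €4,426.80 > €2,900, so the cap limits the patient to €2,900 − €1,772.40 = €1,127.60.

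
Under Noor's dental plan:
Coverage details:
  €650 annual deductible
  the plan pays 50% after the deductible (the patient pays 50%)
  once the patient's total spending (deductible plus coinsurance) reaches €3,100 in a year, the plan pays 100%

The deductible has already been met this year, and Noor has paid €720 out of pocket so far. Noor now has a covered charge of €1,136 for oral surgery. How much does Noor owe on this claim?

€568

With the deductible met, the entire €1,136 is subject to coinsurance.
Coinsurance: €1,136 × 50% = €568.
Year-to-date out-of-pocket becomes €720 + €568 = €1,288, still under the €3,100 maximum, so no cap applies.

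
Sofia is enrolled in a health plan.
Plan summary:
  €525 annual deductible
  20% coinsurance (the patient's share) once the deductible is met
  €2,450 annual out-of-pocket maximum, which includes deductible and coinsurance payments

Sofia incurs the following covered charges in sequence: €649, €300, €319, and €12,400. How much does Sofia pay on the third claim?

#1 (€649): €525 finishes the deductible; €124 goes to coinsurance; coinsurance €124 × 20% = €24.80. Cost to patient: €549.80. OOP to date €549.80.
#2 (€300): deductible already satisfied, so patient's share is 20% × €300 = €60. Patient owes €60 (running OOP €609.80).
#3 (€319): deductible met; 20% of €319 = €63.80. Patient owes €63.80 (running OOP €673.60).

€63.80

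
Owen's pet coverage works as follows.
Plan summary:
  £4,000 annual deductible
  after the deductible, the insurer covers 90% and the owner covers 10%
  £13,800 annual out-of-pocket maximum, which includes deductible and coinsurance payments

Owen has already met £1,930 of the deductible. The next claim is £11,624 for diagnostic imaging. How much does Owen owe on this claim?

Remaining deductible: £4,000 − £1,930 = £2,070.
That leaves £11,624 − £2,070 = £9,554 for coinsurance.
Coinsurance: £9,554 × 10% = £955.40.
Owner responsibility before any cap: £2,070 + £955.40 = £3,025.40.
Cumulative spending £1,930 + £3,025.40 = £4,955.40 stays under the £13,800 maximum.

£3,025.40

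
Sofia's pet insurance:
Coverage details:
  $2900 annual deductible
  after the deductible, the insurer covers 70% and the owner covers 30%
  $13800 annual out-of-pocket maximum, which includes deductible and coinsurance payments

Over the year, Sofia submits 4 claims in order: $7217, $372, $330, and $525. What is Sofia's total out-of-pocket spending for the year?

Claim 1 ($7217): deductible takes $2900, $4317 remains; owner's 30% is $1295.10. Owner owes $4195.10 (running OOP $4195.10).
Claim 2 ($372): deductible already satisfied, so owner's share is 30% × $372 = $111.60. Owner owes $111.60 (running OOP $4306.70).
Claim 3 ($330): 30% coinsurance on $330 = $99. Owner pays $99; OOP now $4405.70.
Claim 4 ($525): deductible met; 30% of $525 = $157.50. Cost to owner: $157.50. OOP to date $4563.20.
Summing the owner's payments: $4195.10 + $111.60 + $99 + $157.50 = $4563.20.

$4563.20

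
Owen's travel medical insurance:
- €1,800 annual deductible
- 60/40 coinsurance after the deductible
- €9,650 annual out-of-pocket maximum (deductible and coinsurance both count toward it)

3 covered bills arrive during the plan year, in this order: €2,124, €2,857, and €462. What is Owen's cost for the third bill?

Claim 1 (€2,124): €1,800 to deductible, leaving €324; coinsurance €324 × 40% = €129.60. Traveler owes €1,929.60 (running OOP €1,929.60).
Claim 2 (€2,857): deductible met; 40% of €2,857 = €1,142.80. Traveler owes €1,142.80 (running OOP €3,072.40).
Claim 3 (€462): 40% coinsurance on €462 = €184.80. Cost to traveler: €184.80. OOP to date €3,257.20.

€184.80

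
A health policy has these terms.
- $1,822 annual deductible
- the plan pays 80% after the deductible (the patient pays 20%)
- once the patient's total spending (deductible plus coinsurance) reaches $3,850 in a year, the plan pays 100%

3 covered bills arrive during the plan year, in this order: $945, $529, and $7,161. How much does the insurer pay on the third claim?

$5,450.40

Claim 1 — $945: entire amount goes to the deductible. Patient owes $945 (running OOP $945). Plan pays $945 − $945 = $0.
Claim 2 — $529: fully absorbed by the deductible. Patient owes $529 (running OOP $1,474). Insurer: $529 − $529 = $0.
Claim 3 — $7,161: deductible takes $348, $6,813 remains; 20% of $6,813 = $1,362.60. Patient owes $1,710.60 (running OOP $3,184.60). Insurer: $7,161 − $1,710.60 = $5,450.40.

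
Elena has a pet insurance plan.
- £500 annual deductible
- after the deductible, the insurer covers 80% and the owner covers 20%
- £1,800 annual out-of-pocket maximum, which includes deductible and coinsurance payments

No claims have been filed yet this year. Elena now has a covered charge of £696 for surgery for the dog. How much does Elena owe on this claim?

Deductible not yet touched, so the first £500 of the bill goes to the deductible.
After the £500 deductible portion, £696 − £500 = £196 is subject to coinsurance.
Coinsurance: £196 × 20% = £39.20.
Owner responsibility before any cap: £500 + £39.20 = £539.20.
Total out-of-pocket so far would be £0 + £539.20 = £539.20, below the £1,800 cap — no reduction.

£539.20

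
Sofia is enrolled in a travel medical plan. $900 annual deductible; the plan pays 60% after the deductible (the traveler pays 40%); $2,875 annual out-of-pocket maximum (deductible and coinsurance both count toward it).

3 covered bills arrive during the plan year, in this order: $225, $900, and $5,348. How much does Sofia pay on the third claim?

#1 ($225): fully absorbed by the deductible. Cost to traveler: $225. OOP to date $225.
#2 ($900): deductible takes $675, $225 remains; coinsurance $225 × 40% = $90. Traveler pays $765; OOP now $990.
#3 ($5,348): deductible already satisfied, so traveler's share is 40% × $5,348 = $2,139.20. OOP would hit $3,129.20 > $2,875, so the cap limits the traveler to $2,875 − $990 = $1,885.

$1,885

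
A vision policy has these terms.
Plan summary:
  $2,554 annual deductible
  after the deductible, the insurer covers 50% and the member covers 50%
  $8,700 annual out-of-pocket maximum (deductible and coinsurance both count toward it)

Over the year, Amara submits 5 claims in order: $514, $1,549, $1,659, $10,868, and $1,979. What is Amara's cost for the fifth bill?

$128

Claim 1 ($514): fully absorbed by the deductible. Member owes $514 (running OOP $514).
Claim 2 ($1,549): all of it applies to the deductible. Member pays $1,549; OOP now $2,063.
Claim 3 ($1,659): $491 to deductible, leaving $1,168; member's 50% is $584. Member pays $1,075; OOP now $3,138.
Claim 4 ($10,868): 50% coinsurance on $10,868 = $5,434. Member pays $5,434; OOP now $8,572.
Claim 5 ($1,979): 50% coinsurance on $1,979 = $989.50. That would push OOP to $9,561.50, over the $8,700 cap, so member pays $8,700 − $8,572 = $128.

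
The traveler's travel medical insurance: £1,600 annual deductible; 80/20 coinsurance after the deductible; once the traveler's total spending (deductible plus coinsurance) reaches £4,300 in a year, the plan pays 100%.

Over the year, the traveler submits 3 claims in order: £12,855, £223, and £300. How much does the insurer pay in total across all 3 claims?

£9,422.40

Claim 1 (£12,855): £1,600 to deductible, leaving £11,255; traveler's 20% is £2,251. Cost to traveler: £3,851. OOP to date £3,851. Insurer: £12,855 − £3,851 = £9,004.
Claim 2 (£223): 20% coinsurance on £223 = £44.60. Traveler pays £44.60; OOP now £3,895.60. Insurer: £223 − £44.60 = £178.40.
Claim 3 (£300): 20% coinsurance on £300 = £60. Cost to traveler: £60. OOP to date £3,955.60. Insurer: £300 − £60 = £240.
Insurer total = bills − traveler's total = £13,378 − £3,955.60 = £9,422.40.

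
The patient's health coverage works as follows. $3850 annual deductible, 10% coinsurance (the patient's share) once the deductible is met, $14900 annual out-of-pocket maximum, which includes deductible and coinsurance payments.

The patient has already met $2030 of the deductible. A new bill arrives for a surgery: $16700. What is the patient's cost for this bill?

$2030 of the $3850 deductible is already met, leaving $1820.
After the $1820 deductible portion, $16700 − $1820 = $14880 is subject to coinsurance.
Patient's 10% share of $14880 is $1488.
That puts the patient's cost at $1820 + $1488 = $3308 before any cap.
Cumulative spending $2030 + $3308 = $5338 stays under the $14900 maximum.

$3308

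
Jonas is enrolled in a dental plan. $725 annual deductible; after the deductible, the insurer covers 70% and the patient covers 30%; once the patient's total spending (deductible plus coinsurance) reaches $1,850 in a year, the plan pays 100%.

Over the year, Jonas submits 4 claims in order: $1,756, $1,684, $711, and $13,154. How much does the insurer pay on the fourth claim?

Bill 1, $1,756: $725 finishes the deductible; $1,031 goes to coinsurance; coinsurance $1,031 × 30% = $309.30. Cost to patient: $1,034.30. OOP to date $1,034.30. Plan pays $1,756 − $1,034.30 = $721.70.
Bill 2, $1,684: 30% coinsurance on $1,684 = $505.20. Patient owes $505.20 (running OOP $1,539.50). Plan pays $1,684 − $505.20 = $1,178.80.
Bill 3, $711: deductible met; 30% of $711 = $213.30. Patient pays $213.30; OOP now $1,752.80. Insurer: $711 − $213.30 = $497.70.
Bill 4, $13,154: deductible already satisfied, so patient's share is 30% × $13,154 = $3,946.20. Adding that to $1,752.80 gives $5,699, past the $1,850 cap; patient pays only $1,850 − $1,752.80 = $97.20. Insurer: $13,154 − $97.20 = $13,056.80.

$13,056.80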